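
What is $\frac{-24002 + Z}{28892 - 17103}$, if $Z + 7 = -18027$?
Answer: $- \frac{42036}{11789} \approx -3.5657$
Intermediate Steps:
$Z = -18034$ ($Z = -7 - 18027 = -18034$)
$\frac{-24002 + Z}{28892 - 17103} = \frac{-24002 - 18034}{28892 - 17103} = - \frac{42036}{11789}$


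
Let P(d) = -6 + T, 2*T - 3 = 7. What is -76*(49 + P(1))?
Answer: -3648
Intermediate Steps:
T = 5 (T = 3/2 + (1/2)*7 = 3/2 + 7/2 = 5)
P(d) = -1 (P(d) = -6 + 5 = -1)
-76*(49 + P(1)) = -76*(49 - 1) = -76*48 = -3648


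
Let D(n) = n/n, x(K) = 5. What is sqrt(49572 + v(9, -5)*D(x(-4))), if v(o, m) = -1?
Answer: sqrt(49571) ≈ 222.65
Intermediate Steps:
D(n) = 1
sqrt(49572 + v(9, -5)*D(x(-4))) = sqrt(49572 - 1*1) = sqrt(49572 - 1) = sqrt(49571)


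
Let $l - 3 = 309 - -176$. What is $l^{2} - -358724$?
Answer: $596868$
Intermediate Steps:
$l = 488$ ($l = 3 + \left(309 - -176\right) = 3 + \left(309 + 176\right) = 3 + 485 = 488$)
$l^{2} - -358724 = 488^{2} - -358724 = 238144 + 358724 = 596868$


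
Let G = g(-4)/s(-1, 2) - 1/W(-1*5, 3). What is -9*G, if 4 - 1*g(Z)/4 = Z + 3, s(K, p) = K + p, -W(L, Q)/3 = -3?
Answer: -179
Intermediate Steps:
W(L, Q) = 9 (W(L, Q) = -3*(-3) = 9)
g(Z) = 4 - 4*Z (g(Z) = 16 - 4*(Z + 3) = 16 - 4*(3 + Z) = 16 + (-12 - 4*Z) = 4 - 4*Z)
G = 179/9 (G = (4 - 4*(-4))/(-1 + 2) - 1/9 = (4 + 16)/1 - 1*1/9 = 20*1 - 1/9 = 20 - 1/9 = 179/9 ≈ 19.889)
-9*G = -9*179/9 = -179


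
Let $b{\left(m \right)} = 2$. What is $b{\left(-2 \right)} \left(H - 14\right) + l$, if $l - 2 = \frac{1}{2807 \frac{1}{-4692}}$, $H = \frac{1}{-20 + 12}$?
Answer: $- \frac{313503}{11228} \approx -27.922$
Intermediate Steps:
$H = - \frac{1}{8}$ ($H = \frac{1}{-8} = - \frac{1}{8} \approx -0.125$)
$l = \frac{922}{2807}$ ($l = 2 + \frac{1}{2807 \frac{1}{-4692}} = 2 + \frac{1}{2807 \left(- \frac{1}{4692}\right)} = 2 + \frac{1}{- \frac{2807}{4692}} = 2 - \frac{4692}{2807} = \frac{922}{2807} \approx 0.32846$)
$b{\left(-2 \right)} \left(H - 14\right) + l = 2 \left(- \frac{1}{8} - 14\right) + \frac{922}{2807} = 2 \left(- \frac{113}{8}\right) + \frac{922}{2807} = - \frac{113}{4} + \frac{922}{2807} = - \frac{313503}{11228}$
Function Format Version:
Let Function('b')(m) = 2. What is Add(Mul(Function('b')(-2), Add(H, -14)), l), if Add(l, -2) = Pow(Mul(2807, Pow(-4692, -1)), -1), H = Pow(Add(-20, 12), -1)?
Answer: Rational(-313503, 11228) ≈ -27.922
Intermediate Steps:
H = Rational(-1, 8) (H = Pow(-8, -1) = Rational(-1, 8) ≈ -0.12500)
l = Rational(922, 2807) (l = Add(2, Pow(Mul(2807, Pow(-4692, -1)), -1)) = Add(2, Pow(Mul(2807, Rational(-1, 4692)), -1)) = Add(2, Pow(Rational(-2807, 4692), -1)) = Add(2, Rational(-4692, 2807)) = Rational(922, 2807) ≈ 0.32846)
Add(Mul(Function('b')(-2), Add(H, -14)), l) = Add(Mul(2, Add(Rational(-1, 8), -14)), Rational(922, 2807)) = Add(Mul(2, Rational(-113, 8)), Rational(922, 2807)) = Add(Rational(-113, 4), Rational(922, 2807)) = Rational(-313503, 11228)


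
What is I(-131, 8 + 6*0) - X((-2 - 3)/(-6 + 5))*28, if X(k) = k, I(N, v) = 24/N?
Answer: -18364/131 ≈ -140.18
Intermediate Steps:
I(-131, 8 + 6*0) - X((-2 - 3)/(-6 + 5))*28 = 24/(-131) - (-2 - 3)/(-6 + 5)*28 = 24*(-1/131) - (-5/(-1))*28 = -24/131 - (-5*(-1))*28 = -24/131 - 5*28 = -24/131 - 1*140 = -24/131 - 140 = -18364/131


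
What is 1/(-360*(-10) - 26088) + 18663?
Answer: 419693543/22488 ≈ 18663.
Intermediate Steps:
1/(-360*(-10) - 26088) + 18663 = 1/(3600 - 26088) + 18663 = 1/(-22488) + 18663 = -1/22488 + 18663 = 419693543/22488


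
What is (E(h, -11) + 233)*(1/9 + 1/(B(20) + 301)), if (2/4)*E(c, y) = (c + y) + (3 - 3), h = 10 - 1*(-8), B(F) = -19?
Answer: 23959/846 ≈ 28.320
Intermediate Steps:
h = 18 (h = 10 + 8 = 18)
E(c, y) = 2*c + 2*y (E(c, y) = 2*((c + y) + (3 - 3)) = 2*((c + y) + 0) = 2*(c + y) = 2*c + 2*y)
(E(h, -11) + 233)*(1/9 + 1/(B(20) + 301)) = ((2*18 + 2*(-11)) + 233)*(1/9 + 1/(-19 + 301)) = ((36 - 22) + 233)*(⅑ + 1/282) = (14 + 233)*(⅑ + 1/282) = 247*(97/846) = 23959/846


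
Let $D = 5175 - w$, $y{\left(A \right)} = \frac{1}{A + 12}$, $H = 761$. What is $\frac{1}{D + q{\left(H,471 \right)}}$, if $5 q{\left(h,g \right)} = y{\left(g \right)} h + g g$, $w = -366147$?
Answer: $\frac{2415}{1003892594} \approx 2.4056 \cdot 10^{-6}$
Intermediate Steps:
$y{\left(A \right)} = \frac{1}{12 + A}$
$q{\left(h,g \right)} = \frac{g^{2}}{5} + \frac{h}{5 \left(12 + g\right)}$ ($q{\left(h,g \right)} = \frac{\frac{h}{12 + g} + g g}{5} = \frac{\frac{h}{12 + g} + g^{2}}{5} = \frac{g^{2} + \frac{h}{12 + g}}{5} = \frac{g^{2}}{5} + \frac{h}{5 \left(12 + g\right)}$)
$D = 371322$ ($D = 5175 - -366147 = 5175 + 366147 = 371322$)
$\frac{1}{D + q{\left(H,471 \right)}} = \frac{1}{371322 + \frac{761 + 471^{2} \left(12 + 471\right)}{5 \left(12 + 471\right)}} = \frac{1}{371322 + \frac{761 + 221841 \cdot 483}{5 \cdot 483}} = \frac{1}{371322 + \frac{1}{5} \cdot \frac{1}{483} \left(761 + 107149203\right)} = \frac{1}{371322 + \frac{1}{5} \cdot \frac{1}{483} \cdot 107149964} = \frac{1}{371322 + \frac{107149964}{2415}} = \frac{1}{\frac{1003892594}{2415}} = \frac{2415}{1003892594}$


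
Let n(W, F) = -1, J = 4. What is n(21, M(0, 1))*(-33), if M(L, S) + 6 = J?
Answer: 33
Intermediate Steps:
M(L, S) = -2 (M(L, S) = -6 + 4 = -2)
n(21, M(0, 1))*(-33) = -1*(-33) = 33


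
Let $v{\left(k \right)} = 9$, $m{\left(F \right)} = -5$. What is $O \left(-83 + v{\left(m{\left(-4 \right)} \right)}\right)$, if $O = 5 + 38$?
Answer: $-3182$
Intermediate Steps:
$O = 43$
$O \left(-83 + v{\left(m{\left(-4 \right)} \right)}\right) = 43 \left(-83 + 9\right) = 43 \left(-74\right) = -3182$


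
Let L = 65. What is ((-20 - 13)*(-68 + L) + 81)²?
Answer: 32400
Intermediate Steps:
((-20 - 13)*(-68 + L) + 81)² = ((-20 - 13)*(-68 + 65) + 81)² = (-33*(-3) + 81)² = (99 + 81)² = 180² = 32400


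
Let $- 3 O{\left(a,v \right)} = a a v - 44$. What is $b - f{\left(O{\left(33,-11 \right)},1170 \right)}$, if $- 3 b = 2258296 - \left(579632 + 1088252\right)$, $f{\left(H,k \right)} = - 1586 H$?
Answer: $\frac{18478066}{3} \approx 6.1594 \cdot 10^{6}$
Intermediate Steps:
$O{\left(a,v \right)} = \frac{44}{3} - \frac{v a^{2}}{3}$ ($O{\left(a,v \right)} = - \frac{a a v - 44}{3} = - \frac{a^{2} v - 44}{3} = - \frac{v a^{2} - 44}{3} = - \frac{-44 + v a^{2}}{3} = \frac{44}{3} - \frac{v a^{2}}{3}$)
$b = -196804$ ($b = - \frac{2258296 - \left(579632 + 1088252\right)}{3} = - \frac{2258296 - 1667884}{3} = \left(- \frac{1}{3}\right) 590412 = -196804$)
$b - f{\left(O{\left(33,-11 \right)},1170 \right)} = -196804 - - 1586 \left(\frac{44}{3} - - \frac{11 \cdot 33^{2}}{3}\right) = -196804 - - 1586 \left(\frac{44}{3} - \left(- \frac{11}{3}\right) 1089\right) = -196804 - - 1586 \left(\frac{44}{3} + 3993\right) = -196804 - \left(-1586\right) \frac{12023}{3} = -196804 - - \frac{19068478}{3} = -196804 + \frac{19068478}{3} = \frac{18478066}{3}$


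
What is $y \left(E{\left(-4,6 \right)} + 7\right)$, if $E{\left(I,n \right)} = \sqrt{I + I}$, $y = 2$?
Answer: $14 + 4 i \sqrt{2} \approx 14.0 + 5.6569 i$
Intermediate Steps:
$E{\left(I,n \right)} = \sqrt{2} \sqrt{I}$ ($E{\left(I,n \right)} = \sqrt{2 I} = \sqrt{2} \sqrt{I}$)
$y \left(E{\left(-4,6 \right)} + 7\right) = 2 \left(\sqrt{2} \sqrt{-4} + 7\right) = 2 \left(\sqrt{2} \cdot 2 i + 7\right) = 2 \left(2 i \sqrt{2} + 7\right) = 2 \left(7 + 2 i \sqrt{2}\right) = 14 + 4 i \sqrt{2}$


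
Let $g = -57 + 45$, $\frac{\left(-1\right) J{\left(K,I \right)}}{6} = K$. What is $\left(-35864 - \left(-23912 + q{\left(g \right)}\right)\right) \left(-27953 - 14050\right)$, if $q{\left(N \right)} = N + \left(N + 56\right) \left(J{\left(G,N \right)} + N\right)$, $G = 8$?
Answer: $390627900$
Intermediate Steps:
$J{\left(K,I \right)} = - 6 K$
$g = -12$
$q{\left(N \right)} = N + \left(-48 + N\right) \left(56 + N\right)$ ($q{\left(N \right)} = N + \left(N + 56\right) \left(\left(-6\right) 8 + N\right) = N + \left(56 + N\right) \left(-48 + N\right) = N + \left(-48 + N\right) \left(56 + N\right)$)
$\left(-35864 - \left(-23912 + q{\left(g \right)}\right)\right) \left(-27953 - 14050\right) = \left(-35864 + \left(23912 - \left(-2688 + \left(-12\right)^{2} + 9 \left(-12\right)\right)\right)\right) \left(-27953 - 14050\right) = \left(-35864 + \left(23912 - \left(-2688 + 144 - 108\right)\right)\right) \left(-27953 - 14050\right) = \left(-35864 + \left(23912 - -2652\right)\right) \left(-42003\right) = \left(-35864 + \left(23912 + 2652\right)\right) \left(-42003\right) = \left(-35864 + 26564\right) \left(-42003\right) = \left(-9300\right) \left(-42003\right) = 390627900$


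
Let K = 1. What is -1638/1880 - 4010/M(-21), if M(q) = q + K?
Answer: 187651/940 ≈ 199.63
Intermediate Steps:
M(q) = 1 + q (M(q) = q + 1 = 1 + q)
-1638/1880 - 4010/M(-21) = -1638/1880 - 4010/(1 - 21) = -1638*1/1880 - 4010/(-20) = -819/940 - 4010*(-1/20) = -819/940 + 401/2 = 187651/940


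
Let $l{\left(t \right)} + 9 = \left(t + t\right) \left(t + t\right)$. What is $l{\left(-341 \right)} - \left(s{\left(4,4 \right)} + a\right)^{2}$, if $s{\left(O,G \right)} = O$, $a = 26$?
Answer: $464215$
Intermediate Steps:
$l{\left(t \right)} = -9 + 4 t^{2}$ ($l{\left(t \right)} = -9 + \left(t + t\right) \left(t + t\right) = -9 + 2 t 2 t = -9 + 4 t^{2}$)
$l{\left(-341 \right)} - \left(s{\left(4,4 \right)} + a\right)^{2} = \left(-9 + 4 \left(-341\right)^{2}\right) - \left(4 + 26\right)^{2} = \left(-9 + 4 \cdot 116281\right) - 30^{2} = \left(-9 + 465124\right) - 900 = 465115 - 900 = 464215$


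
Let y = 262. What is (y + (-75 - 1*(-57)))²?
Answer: 59536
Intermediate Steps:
(y + (-75 - 1*(-57)))² = (262 + (-75 - 1*(-57)))² = (262 + (-75 + 57))² = (262 - 18)² = 244² = 59536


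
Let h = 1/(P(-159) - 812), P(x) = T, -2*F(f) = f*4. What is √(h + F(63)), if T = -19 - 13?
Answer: I*√22438795/422 ≈ 11.225*I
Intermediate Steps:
F(f) = -2*f (F(f) = -f*4/2 = -2*f)
T = -32
P(x) = -32
h = -1/844 (h = 1/(-32 - 812) = 1/(-844) = -1/844 ≈ -0.0011848)
√(h + F(63)) = √(-1/844 - 2*63) = √(-1/844 - 126) = √(-106345/844) = I*√22438795/422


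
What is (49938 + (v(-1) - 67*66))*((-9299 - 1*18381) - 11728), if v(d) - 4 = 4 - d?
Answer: -1794049200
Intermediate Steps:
v(d) = 8 - d (v(d) = 4 + (4 - d) = 8 - d)
(49938 + (v(-1) - 67*66))*((-9299 - 1*18381) - 11728) = (49938 + ((8 - 1*(-1)) - 67*66))*((-9299 - 1*18381) - 11728) = (49938 + ((8 + 1) - 4422))*((-9299 - 18381) - 11728) = (49938 + (9 - 4422))*(-27680 - 11728) = (49938 - 4413)*(-39408) = 45525*(-39408) = -1794049200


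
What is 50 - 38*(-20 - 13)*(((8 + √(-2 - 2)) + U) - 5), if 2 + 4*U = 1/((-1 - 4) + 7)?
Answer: 13367/4 + 2508*I ≈ 3341.8 + 2508.0*I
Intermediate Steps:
U = -3/8 (U = -½ + 1/(4*((-1 - 4) + 7)) = -½ + 1/(4*(-5 + 7)) = -½ + (¼)/2 = -½ + (¼)*(½) = -½ + ⅛ = -3/8 ≈ -0.37500)
50 - 38*(-20 - 13)*(((8 + √(-2 - 2)) + U) - 5) = 50 - 38*(-20 - 13)*(((8 + √(-2 - 2)) - 3/8) - 5) = 50 - (-1254)*(((8 + √(-4)) - 3/8) - 5) = 50 - (-1254)*(((8 + 2*I) - 3/8) - 5) = 50 - (-1254)*((61/8 + 2*I) - 5) = 50 - (-1254)*(21/8 + 2*I) = 50 - 38*(-693/8 - 66*I) = 50 + (13167/4 + 2508*I) = 13367/4 + 2508*I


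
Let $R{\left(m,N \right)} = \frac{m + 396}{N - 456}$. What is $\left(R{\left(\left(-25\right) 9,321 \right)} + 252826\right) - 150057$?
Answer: $\frac{1541516}{15} \approx 1.0277 \cdot 10^{5}$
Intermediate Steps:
$R{\left(m,N \right)} = \frac{396 + m}{-456 + N}$
$\left(R{\left(\left(-25\right) 9,321 \right)} + 252826\right) - 150057 = \left(\frac{396 - 225}{-456 + 321} + 252826\right) - 150057 = \left(\frac{396 - 225}{-135} + 252826\right) - 150057 = \left(\left(- \frac{1}{135}\right) 171 + 252826\right) - 150057 = \left(- \frac{19}{15} + 252826\right) - 150057 = \frac{3792371}{15} - 150057 = \frac{1541516}{15}$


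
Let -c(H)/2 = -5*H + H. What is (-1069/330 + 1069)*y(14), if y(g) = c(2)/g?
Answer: 200972/165 ≈ 1218.0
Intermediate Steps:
c(H) = 8*H (c(H) = -2*(-5*H + H) = -(-8)*H = 8*H)
y(g) = 16/g (y(g) = (8*2)/g = 16/g)
(-1069/330 + 1069)*y(14) = (-1069/330 + 1069)*(16/14) = (-1069*1/330 + 1069)*(16*(1/14)) = (-1069/330 + 1069)*(8/7) = (351701/330)*(8/7) = 200972/165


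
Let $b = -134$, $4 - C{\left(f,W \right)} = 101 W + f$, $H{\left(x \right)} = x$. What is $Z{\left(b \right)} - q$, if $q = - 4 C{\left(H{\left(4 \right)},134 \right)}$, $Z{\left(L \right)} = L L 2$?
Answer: $-18224$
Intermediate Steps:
$C{\left(f,W \right)} = 4 - f - 101 W$ ($C{\left(f,W \right)} = 4 - \left(101 W + f\right) = 4 - \left(f + 101 W\right) = 4 - f - 101 W$)
$Z{\left(L \right)} = 2 L^{2}$ ($Z{\left(L \right)} = L^{2} \cdot 2 = 2 L^{2}$)
$q = 54136$ ($q = - 4 \left(4 - 4 - 13534\right) = \left(-4\right) \left(-13534\right) = 54136$)
$Z{\left(b \right)} - q = 2 \left(-134\right)^{2} - 54136 = 2 \cdot 17956 - 54136 = 35912 - 54136 = -18224$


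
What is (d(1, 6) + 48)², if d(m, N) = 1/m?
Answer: 2401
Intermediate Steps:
d(m, N) = 1/m
(d(1, 6) + 48)² = (1/1 + 48)² = (1 + 48)² = 49² = 2401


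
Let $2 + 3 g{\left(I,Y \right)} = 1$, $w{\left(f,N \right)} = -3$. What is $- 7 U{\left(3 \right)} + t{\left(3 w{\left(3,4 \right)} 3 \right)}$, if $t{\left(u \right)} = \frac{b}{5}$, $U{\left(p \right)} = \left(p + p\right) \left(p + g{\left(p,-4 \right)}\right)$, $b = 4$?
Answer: $- \frac{556}{5} \approx -111.2$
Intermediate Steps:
$g{\left(I,Y \right)} = - \frac{1}{3}$ ($g{\left(I,Y \right)} = - \frac{2}{3} + \frac{1}{3} \cdot 1 = - \frac{2}{3} + \frac{1}{3} = - \frac{1}{3}$)
$U{\left(p \right)} = 2 p \left(- \frac{1}{3} + p\right)$ ($U{\left(p \right)} = \left(p + p\right) \left(p - \frac{1}{3}\right) = 2 p \left(- \frac{1}{3} + p\right)$)
$t{\left(u \right)} = \frac{4}{5}$
$- 7 U{\left(3 \right)} + t{\left(3 w{\left(3,4 \right)} 3 \right)} = - 7 \cdot \frac{2}{3} \cdot 3 \left(-1 + 3 \cdot 3\right) + \frac{4}{5} = - 7 \cdot \frac{2}{3} \cdot 3 \left(-1 + 9\right) + \frac{4}{5} = - 7 \cdot \frac{2}{3} \cdot 3 \cdot 8 + \frac{4}{5} = \left(-7\right) 16 + \frac{4}{5} = -112 + \frac{4}{5} = - \frac{556}{5}$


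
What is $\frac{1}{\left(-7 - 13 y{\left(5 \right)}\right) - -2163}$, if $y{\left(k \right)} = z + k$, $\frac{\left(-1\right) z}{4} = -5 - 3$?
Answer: $\frac{1}{1675} \approx 0.00059702$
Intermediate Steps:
$z = 32$ ($z = - 4 \left(-5 - 3\right) = \left(-4\right) \left(-8\right) = 32$)
$y{\left(k \right)} = 32 + k$
$\frac{1}{\left(-7 - 13 y{\left(5 \right)}\right) - -2163} = \frac{1}{\left(-7 - 13 \left(32 + 5\right)\right) - -2163} = \frac{1}{\left(-7 - 481\right) + \left(-73 + 2236\right)} = \frac{1}{\left(-7 - 481\right) + 2163} = \frac{1}{-488 + 2163} = \frac{1}{1675}$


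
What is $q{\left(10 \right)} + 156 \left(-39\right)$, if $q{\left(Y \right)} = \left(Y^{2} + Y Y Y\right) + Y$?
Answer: $-4974$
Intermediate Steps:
$q{\left(Y \right)} = Y + Y^{2} + Y^{3}$ ($q{\left(Y \right)} = \left(Y^{2} + Y^{2} Y\right) + Y = \left(Y^{2} + Y^{3}\right) + Y = Y + Y^{2} + Y^{3}$)
$q{\left(10 \right)} + 156 \left(-39\right) = 10 \left(1 + 10 + 10^{2}\right) + 156 \left(-39\right) = 10 \left(1 + 10 + 100\right) - 6084 = 10 \cdot 111 - 6084 = 1110 - 6084 = -4974$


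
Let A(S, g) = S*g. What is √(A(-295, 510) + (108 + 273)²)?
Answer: I*√5289 ≈ 72.725*I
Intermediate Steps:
√(A(-295, 510) + (108 + 273)²) = √(-295*510 + (108 + 273)²) = √(-150450 + 381²) = √(-150450 + 145161) = √(-5289) = I*√5289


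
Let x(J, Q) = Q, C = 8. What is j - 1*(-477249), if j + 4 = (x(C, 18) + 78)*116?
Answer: 488381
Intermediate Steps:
j = 11132 (j = -4 + (18 + 78)*116 = -4 + 96*116 = -4 + 11136 = 11132)
j - 1*(-477249) = 11132 - 1*(-477249) = 11132 + 477249 = 488381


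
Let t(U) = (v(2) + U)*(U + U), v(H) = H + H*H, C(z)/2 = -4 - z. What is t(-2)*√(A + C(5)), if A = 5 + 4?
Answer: -48*I ≈ -48.0*I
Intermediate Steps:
A = 9
C(z) = -8 - 2*z (C(z) = 2*(-4 - z) = -8 - 2*z)
v(H) = H + H²
t(U) = 2*U*(6 + U) (t(U) = (2*(1 + 2) + U)*(U + U) = (2*3 + U)*(2*U) = (6 + U)*(2*U) = 2*U*(6 + U))
t(-2)*√(A + C(5)) = (2*(-2)*(6 - 2))*√(9 + (-8 - 2*5)) = (2*(-2)*4)*√(9 + (-8 - 10)) = -16*√(9 - 18) = -48*I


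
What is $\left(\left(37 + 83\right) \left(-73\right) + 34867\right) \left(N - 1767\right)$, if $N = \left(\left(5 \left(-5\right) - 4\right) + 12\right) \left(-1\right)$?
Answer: $-45687250$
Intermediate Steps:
$N = 17$ ($N = \left(\left(-25 - 4\right) + 12\right) \left(-1\right) = \left(-29 + 12\right) \left(-1\right) = \left(-17\right) \left(-1\right) = 17$)
$\left(\left(37 + 83\right) \left(-73\right) + 34867\right) \left(N - 1767\right) = \left(\left(37 + 83\right) \left(-73\right) + 34867\right) \left(17 - 1767\right) = \left(120 \left(-73\right) + 34867\right) \left(-1750\right) = \left(-8760 + 34867\right) \left(-1750\right) = 26107 \left(-1750\right) = -45687250$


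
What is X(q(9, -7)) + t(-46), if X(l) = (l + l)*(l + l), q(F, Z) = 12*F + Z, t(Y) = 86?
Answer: 40890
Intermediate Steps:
q(F, Z) = Z + 12*F
X(l) = 4*l² (X(l) = (2*l)*(2*l) = 4*l²)
X(q(9, -7)) + t(-46) = 4*(-7 + 12*9)² + 86 = 4*(-7 + 108)² + 86 = 4*101² + 86 = 4*10201 + 86 = 40804 + 86 = 40890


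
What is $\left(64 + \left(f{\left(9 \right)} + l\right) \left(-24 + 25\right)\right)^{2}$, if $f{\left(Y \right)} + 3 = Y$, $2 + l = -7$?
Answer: $3721$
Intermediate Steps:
$l = -9$ ($l = -2 - 7 = -9$)
$f{\left(Y \right)} = -3 + Y$
$\left(64 + \left(f{\left(9 \right)} + l\right) \left(-24 + 25\right)\right)^{2} = \left(64 + \left(\left(-3 + 9\right) - 9\right) \left(-24 + 25\right)\right)^{2} = \left(64 + \left(6 - 9\right) 1\right)^{2} = \left(64 - 3\right)^{2} = 61^{2} = 3721$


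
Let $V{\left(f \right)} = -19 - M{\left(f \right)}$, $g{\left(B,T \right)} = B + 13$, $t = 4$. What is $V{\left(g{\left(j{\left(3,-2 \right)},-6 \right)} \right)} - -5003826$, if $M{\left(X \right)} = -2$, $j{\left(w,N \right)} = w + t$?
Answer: $5003809$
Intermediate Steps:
$j{\left(w,N \right)} = 4 + w$ ($j{\left(w,N \right)} = w + 4 = 4 + w$)
$g{\left(B,T \right)} = 13 + B$
$V{\left(f \right)} = -17$ ($V{\left(f \right)} = -19 - -2 = -19 + 2 = -17$)
$V{\left(g{\left(j{\left(3,-2 \right)},-6 \right)} \right)} - -5003826 = -17 - -5003826 = -17 + 5003826 = 5003809$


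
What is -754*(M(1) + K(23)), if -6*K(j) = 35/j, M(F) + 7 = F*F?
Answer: 325351/69 ≈ 4715.2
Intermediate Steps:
M(F) = -7 + F² (M(F) = -7 + F*F = -7 + F²)
K(j) = -35/(6*j)
-754*(M(1) + K(23)) = -754*((-7 + 1²) - 35/6/23) = -754*((-7 + 1) - 35/6*1/23) = -754*(-6 - 35/138) = -754*(-863/138) = 325351/69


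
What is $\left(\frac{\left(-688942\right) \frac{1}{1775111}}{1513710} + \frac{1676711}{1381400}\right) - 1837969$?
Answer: $- \frac{682221720362587668830789}{371182631967833400} \approx -1.838 \cdot 10^{6}$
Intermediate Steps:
$\left(\frac{\left(-688942\right) \frac{1}{1775111}}{1513710} + \frac{1676711}{1381400}\right) - 1837969 = \left(\left(-688942\right) \frac{1}{1775111} \cdot \frac{1}{1513710} + 1676711 \cdot \frac{1}{1381400}\right) - 1837969 = \left(\left(- \frac{688942}{1775111}\right) \frac{1}{1513710} + \frac{1676711}{1381400}\right) - 1837969 = \left(- \frac{344471}{1343501635905} + \frac{1676711}{1381400}\right) - 1837969 = \frac{450532699117533811}{371182631967833400} - 1837969 = - \frac{682221720362587668830789}{371182631967833400}$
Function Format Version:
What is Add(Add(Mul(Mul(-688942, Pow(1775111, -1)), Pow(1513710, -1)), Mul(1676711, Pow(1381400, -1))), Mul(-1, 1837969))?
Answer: Rational(-682221720362587668830789, 371182631967833400) ≈ -1.8380e+6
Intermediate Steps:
Add(Add(Mul(Mul(-688942, Pow(1775111, -1)), Pow(1513710, -1)), Mul(1676711, Pow(1381400, -1))), Mul(-1, 1837969)) = Add(Add(Mul(Mul(-688942, Rational(1, 1775111)), Rational(1, 1513710)), Mul(1676711, Rational(1, 1381400))), -1837969) = Add(Add(Mul(Rational(-688942, 1775111), Rational(1, 1513710)), Rational(1676711, 1381400)), -1837969) = Add(Add(Rational(-344471, 1343501635905), Rational(1676711, 1381400)), -1837969) = Add(Rational(450532699117533811, 371182631967833400), -1837969) = Rational(-682221720362587668830789, 371182631967833400)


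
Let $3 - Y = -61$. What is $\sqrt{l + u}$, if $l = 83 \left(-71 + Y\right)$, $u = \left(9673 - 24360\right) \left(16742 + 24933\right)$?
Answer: $3 i \sqrt{68009034} \approx 24740.0 i$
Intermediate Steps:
$Y = 64$ ($Y = 3 - -61 = 3 + 61 = 64$)
$u = -612080725$ ($u = \left(-14687\right) 41675 = -612080725$)
$l = -581$ ($l = 83 \left(-71 + 64\right) = 83 \left(-7\right) = -581$)
$\sqrt{l + u} = \sqrt{-581 - 612080725} = \sqrt{-612081306} = 3 i \sqrt{68009034}$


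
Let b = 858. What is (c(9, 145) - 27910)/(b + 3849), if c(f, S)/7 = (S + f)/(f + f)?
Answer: -250651/42363 ≈ -5.9167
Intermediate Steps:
c(f, S) = 7*(S + f)/(2*f) (c(f, S) = 7*((S + f)/(f + f)) = 7*((S + f)/((2*f))) = 7*((S + f)*(1/(2*f))) = 7*((S + f)/(2*f)) = 7*(S + f)/(2*f))
(c(9, 145) - 27910)/(b + 3849) = ((7/2)*(145 + 9)/9 - 27910)/(858 + 3849) = ((7/2)*(⅑)*154 - 27910)/4707 = (539/9 - 27910)*(1/4707) = -250651/9*1/4707 = -250651/42363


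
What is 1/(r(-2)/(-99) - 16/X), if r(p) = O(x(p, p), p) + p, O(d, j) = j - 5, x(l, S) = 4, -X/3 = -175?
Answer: 5775/349 ≈ 16.547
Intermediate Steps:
X = 525 (X = -3*(-175) = 525)
O(d, j) = -5 + j
r(p) = -5 + 2*p (r(p) = (-5 + p) + p = -5 + 2*p)
1/(r(-2)/(-99) - 16/X) = 1/((-5 + 2*(-2))/(-99) - 16/525) = 1/((-5 - 4)*(-1/99) - 16*1/525) = 1/(-9*(-1/99) - 16/525) = 1/(1/11 - 16/525) = 1/(349/5775) = 5775/349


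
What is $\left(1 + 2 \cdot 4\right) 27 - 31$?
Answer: $212$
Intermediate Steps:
$\left(1 + 2 \cdot 4\right) 27 - 31 = \left(1 + 8\right) 27 - 31 = 9 \cdot 27 - 31 = 243 - 31 = 212$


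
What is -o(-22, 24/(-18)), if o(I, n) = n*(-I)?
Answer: 88/3 ≈ 29.333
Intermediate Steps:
o(I, n) = -I*n
-o(-22, 24/(-18)) = -(-1)*(-22)*24/(-18) = -(-1)*(-22)*24*(-1/18) = -(-1)*(-22)*(-4)/3 = -1*(-88/3) = 88/3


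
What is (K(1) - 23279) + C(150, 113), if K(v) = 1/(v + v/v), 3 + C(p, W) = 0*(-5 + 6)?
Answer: -46563/2 ≈ -23282.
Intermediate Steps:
C(p, W) = -3 (C(p, W) = -3 + 0*(-5 + 6) = -3 + 0*1 = -3 + 0 = -3)
K(v) = 1/(1 + v) (K(v) = 1/(v + 1) = 1/(1 + v))
(K(1) - 23279) + C(150, 113) = (1/(1 + 1) - 23279) - 3 = (1/2 - 23279) - 3 = (½ - 23279) - 3 = -46557/2 - 3 = -46563/2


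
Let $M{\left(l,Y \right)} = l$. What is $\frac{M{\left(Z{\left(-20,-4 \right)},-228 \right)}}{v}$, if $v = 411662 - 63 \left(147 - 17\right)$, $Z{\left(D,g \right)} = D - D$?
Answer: $0$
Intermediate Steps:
$Z{\left(D,g \right)} = 0$
$v = 403472$ ($v = 411662 - 63 \cdot 130 = 411662 - 8190 = 403472$)
$\frac{M{\left(Z{\left(-20,-4 \right)},-228 \right)}}{v} = \frac{0}{403472} = 0 \cdot \frac{1}{403472} = 0$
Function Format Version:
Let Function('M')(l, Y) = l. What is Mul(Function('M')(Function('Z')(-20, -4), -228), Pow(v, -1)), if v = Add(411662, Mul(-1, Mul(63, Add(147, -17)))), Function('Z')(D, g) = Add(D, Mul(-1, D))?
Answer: 0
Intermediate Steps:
Function('Z')(D, g) = 0
v = 403472 (v = Add(411662, Mul(-1, Mul(63, 130))) = Add(411662, Mul(-1, 8190)) = Add(411662, -8190) = 403472)
Mul(Function('M')(Function('Z')(-20, -4), -228), Pow(v, -1)) = Mul(0, Pow(403472, -1)) = Mul(0, Rational(1, 403472)) = 0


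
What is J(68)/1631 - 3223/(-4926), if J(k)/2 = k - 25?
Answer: 5680349/8034306 ≈ 0.70701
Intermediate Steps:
J(k) = -50 + 2*k (J(k) = 2*(k - 25) = 2*(-25 + k) = -50 + 2*k)
J(68)/1631 - 3223/(-4926) = (-50 + 2*68)/1631 - 3223/(-4926) = (-50 + 136)*(1/1631) - 3223*(-1/4926) = 86*(1/1631) + 3223/4926 = 86/1631 + 3223/4926 = 5680349/8034306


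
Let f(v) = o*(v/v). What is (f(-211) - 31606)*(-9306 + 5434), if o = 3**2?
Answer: 122343584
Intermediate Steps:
o = 9
f(v) = 9 (f(v) = 9*(v/v) = 9*1 = 9)
(f(-211) - 31606)*(-9306 + 5434) = (9 - 31606)*(-9306 + 5434) = -31597*(-3872) = 122343584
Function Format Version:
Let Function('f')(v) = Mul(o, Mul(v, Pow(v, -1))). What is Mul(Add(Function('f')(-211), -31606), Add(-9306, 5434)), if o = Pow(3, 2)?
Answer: 122343584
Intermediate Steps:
o = 9
Function('f')(v) = 9 (Function('f')(v) = Mul(9, Mul(v, Pow(v, -1))) = Mul(9, 1) = 9)
Mul(Add(Function('f')(-211), -31606), Add(-9306, 5434)) = Mul(Add(9, -31606), Add(-9306, 5434)) = Mul(-31597, -3872) = 122343584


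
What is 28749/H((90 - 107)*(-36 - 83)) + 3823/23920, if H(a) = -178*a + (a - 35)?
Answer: 48668797/611849680 ≈ 0.079544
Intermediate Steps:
H(a) = -35 - 177*a (H(a) = -178*a + (-35 + a) = -35 - 177*a)
28749/H((90 - 107)*(-36 - 83)) + 3823/23920 = 28749/(-35 - 177*(90 - 107)*(-36 - 83)) + 3823/23920 = 28749/(-35 - (-3009)*(-119)) + 3823*(1/23920) = 28749/(-35 - 177*2023) + 3823/23920 = 28749/(-35 - 358071) + 3823/23920 = 28749/(-358106) + 3823/23920 = 28749*(-1/358106) + 3823/23920 = -4107/51158 + 3823/23920 = 48668797/611849680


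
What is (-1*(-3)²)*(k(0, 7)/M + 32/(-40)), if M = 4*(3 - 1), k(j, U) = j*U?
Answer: 36/5 ≈ 7.2000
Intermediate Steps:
k(j, U) = U*j
M = 8 (M = 4*2 = 8)
(-1*(-3)²)*(k(0, 7)/M + 32/(-40)) = (-1*(-3)²)*((7*0)/8 + 32/(-40)) = (-1*9)*(0*(⅛) + 32*(-1/40)) = -9*(0 - ⅘) = -9*(-⅘) = 36/5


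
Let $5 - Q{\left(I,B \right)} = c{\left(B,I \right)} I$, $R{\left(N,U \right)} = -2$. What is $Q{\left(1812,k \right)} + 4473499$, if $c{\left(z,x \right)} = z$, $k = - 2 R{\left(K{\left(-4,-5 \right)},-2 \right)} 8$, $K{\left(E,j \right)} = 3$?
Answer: $4415520$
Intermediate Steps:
$k = 32$ ($k = \left(-2\right) \left(-2\right) 8 = 4 \cdot 8 = 32$)
$Q{\left(I,B \right)} = 5 - B I$
$Q{\left(1812,k \right)} + 4473499 = \left(5 - 32 \cdot 1812\right) + 4473499 = \left(5 - 57984\right) + 4473499 = -57979 + 4473499 = 4415520$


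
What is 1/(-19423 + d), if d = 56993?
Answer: 1/37570 ≈ 2.6617e-5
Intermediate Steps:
1/(-19423 + d) = 1/(-19423 + 56993) = 1/37570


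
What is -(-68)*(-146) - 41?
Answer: -9969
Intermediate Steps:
-(-68)*(-146) - 41 = -68*146 - 41 = -9928 - 41 = -9969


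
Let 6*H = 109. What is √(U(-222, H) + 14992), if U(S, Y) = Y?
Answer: √540366/6 ≈ 122.52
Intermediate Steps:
H = 109/6 (H = (⅙)*109 = 109/6 ≈ 18.167)
√(U(-222, H) + 14992) = √(109/6 + 14992) = √(90061/6) = √540366/6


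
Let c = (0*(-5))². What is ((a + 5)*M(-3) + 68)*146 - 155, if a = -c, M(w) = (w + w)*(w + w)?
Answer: 36053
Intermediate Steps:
c = 0 (c = 0² = 0)
M(w) = 4*w² (M(w) = (2*w)*(2*w) = 4*w²)
a = 0 (a = -1*0 = 0)
((a + 5)*M(-3) + 68)*146 - 155 = ((0 + 5)*(4*(-3)²) + 68)*146 - 155 = (5*(4*9) + 68)*146 - 155 = (5*36 + 68)*146 - 155 = (180 + 68)*146 - 155 = 248*146 - 155 = 36208 - 155 = 36053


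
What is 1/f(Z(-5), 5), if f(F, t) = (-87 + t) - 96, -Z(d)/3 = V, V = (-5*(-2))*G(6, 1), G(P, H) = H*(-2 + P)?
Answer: -1/178 ≈ -0.0056180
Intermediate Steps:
V = 40 (V = (-5*(-2))*(1*(-2 + 6)) = 10*(1*4) = 10*4 = 40)
Z(d) = -120 (Z(d) = -3*40 = -120)
f(F, t) = -183 + t
1/f(Z(-5), 5) = 1/(-183 + 5) = 1/(-178) = -1/178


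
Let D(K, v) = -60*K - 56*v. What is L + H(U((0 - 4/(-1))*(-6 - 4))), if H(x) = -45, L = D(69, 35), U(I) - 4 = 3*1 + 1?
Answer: -6145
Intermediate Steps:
U(I) = 8 (U(I) = 4 + (3*1 + 1) = 4 + (3 + 1) = 4 + 4 = 8)
L = -6100 (L = -60*69 - 56*35 = -4140 - 1960 = -6100)
L + H(U((0 - 4/(-1))*(-6 - 4))) = -6100 - 45 = -6145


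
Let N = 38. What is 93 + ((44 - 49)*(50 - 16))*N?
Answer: -6367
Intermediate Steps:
93 + ((44 - 49)*(50 - 16))*N = 93 + ((44 - 49)*(50 - 16))*38 = 93 - 5*34*38 = 93 - 170*38 = 93 - 6460 = -6367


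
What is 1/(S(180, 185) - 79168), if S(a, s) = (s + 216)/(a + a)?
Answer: -360/28500079 ≈ -1.2632e-5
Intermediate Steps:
S(a, s) = (216 + s)/(2*a) (S(a, s) = (216 + s)/((2*a)) = (216 + s)*(1/(2*a)) = (216 + s)/(2*a))
1/(S(180, 185) - 79168) = 1/((1/2)*(216 + 185)/180 - 79168) = 1/((1/2)*(1/180)*401 - 79168) = 1/(401/360 - 79168) = 1/(-28500079/360) = -360/28500079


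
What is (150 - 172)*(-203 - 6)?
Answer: 4598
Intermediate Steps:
(150 - 172)*(-203 - 6) = -22*(-209) = 4598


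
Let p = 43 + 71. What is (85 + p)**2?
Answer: 39601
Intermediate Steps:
p = 114
(85 + p)**2 = (85 + 114)**2 = 199**2 = 39601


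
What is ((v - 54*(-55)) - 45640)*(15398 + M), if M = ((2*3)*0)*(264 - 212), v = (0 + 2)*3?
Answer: -656940272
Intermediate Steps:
v = 6 (v = 2*3 = 6)
M = 0 (M = (6*0)*52 = 0*52 = 0)
((v - 54*(-55)) - 45640)*(15398 + M) = ((6 - 54*(-55)) - 45640)*(15398 + 0) = ((6 + 2970) - 45640)*15398 = (2976 - 45640)*15398 = -42664*15398 = -656940272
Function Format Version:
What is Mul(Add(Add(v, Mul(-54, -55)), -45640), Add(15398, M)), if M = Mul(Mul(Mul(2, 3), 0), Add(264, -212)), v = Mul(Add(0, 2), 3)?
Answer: -656940272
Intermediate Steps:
v = 6 (v = Mul(2, 3) = 6)
M = 0 (M = Mul(Mul(6, 0), 52) = Mul(0, 52) = 0)
Mul(Add(Add(v, Mul(-54, -55)), -45640), Add(15398, M)) = Mul(Add(Add(6, Mul(-54, -55)), -45640), Add(15398, 0)) = Mul(Add(Add(6, 2970), -45640), 15398) = Mul(Add(2976, -45640), 15398) = Mul(-42664, 15398) = -656940272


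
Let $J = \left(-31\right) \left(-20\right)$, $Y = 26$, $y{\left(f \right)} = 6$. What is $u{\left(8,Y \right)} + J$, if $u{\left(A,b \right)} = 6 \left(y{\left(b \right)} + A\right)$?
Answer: $704$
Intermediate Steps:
$J = 620$
$u{\left(A,b \right)} = 36 + 6 A$ ($u{\left(A,b \right)} = 6 \left(6 + A\right) = 36 + 6 A$)
$u{\left(8,Y \right)} + J = \left(36 + 6 \cdot 8\right) + 620 = \left(36 + 48\right) + 620 = 84 + 620 = 704$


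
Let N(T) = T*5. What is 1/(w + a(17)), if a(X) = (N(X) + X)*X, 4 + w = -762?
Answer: 1/968 ≈ 0.0010331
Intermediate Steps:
N(T) = 5*T
w = -766 (w = -4 - 762 = -766)
a(X) = 6*X**2 (a(X) = (5*X + X)*X = (6*X)*X = 6*X**2)
1/(w + a(17)) = 1/(-766 + 6*17**2) = 1/(-766 + 6*289) = 1/(-766 + 1734) = 1/968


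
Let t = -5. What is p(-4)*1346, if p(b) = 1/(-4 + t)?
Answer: -1346/9 ≈ -149.56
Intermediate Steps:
p(b) = -1/9 (p(b) = 1/(-4 - 5) = 1/(-9) = -1/9)
p(-4)*1346 = -1/9*1346 = -1346/9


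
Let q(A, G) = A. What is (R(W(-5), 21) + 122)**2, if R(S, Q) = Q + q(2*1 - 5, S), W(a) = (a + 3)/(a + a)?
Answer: 19600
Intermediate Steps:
W(a) = (3 + a)/(2*a) (W(a) = (3 + a)/((2*a)) = (3 + a)*(1/(2*a)) = (3 + a)/(2*a))
R(S, Q) = -3 + Q (R(S, Q) = Q + (2*1 - 5) = Q + (2 - 5) = Q - 3 = -3 + Q)
(R(W(-5), 21) + 122)**2 = ((-3 + 21) + 122)**2 = (18 + 122)**2 = 140**2 = 19600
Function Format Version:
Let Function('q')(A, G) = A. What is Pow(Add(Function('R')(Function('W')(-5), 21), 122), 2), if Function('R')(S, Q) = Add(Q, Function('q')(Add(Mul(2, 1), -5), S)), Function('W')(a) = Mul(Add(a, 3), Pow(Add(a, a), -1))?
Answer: 19600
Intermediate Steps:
Function('W')(a) = Mul(Rational(1, 2), Pow(a, -1), Add(3, a)) (Function('W')(a) = Mul(Add(3, a), Pow(Mul(2, a), -1)) = Mul(Add(3, a), Mul(Rational(1, 2), Pow(a, -1))) = Mul(Rational(1, 2), Pow(a, -1), Add(3, a)))
Function('R')(S, Q) = Add(-3, Q) (Function('R')(S, Q) = Add(Q, Add(Mul(2, 1), -5)) = Add(Q, Add(2, -5)) = Add(Q, -3) = Add(-3, Q))
Pow(Add(Function('R')(Function('W')(-5), 21), 122), 2) = Pow(Add(Add(-3, 21), 122), 2) = Pow(Add(18, 122), 2) = Pow(140, 2) = 19600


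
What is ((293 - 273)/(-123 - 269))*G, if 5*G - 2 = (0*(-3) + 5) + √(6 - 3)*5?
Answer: -1/14 - 5*√3/98 ≈ -0.15980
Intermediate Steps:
G = 7/5 + √3 (G = ⅖ + ((0*(-3) + 5) + √(6 - 3)*5)/5 = ⅖ + ((0 + 5) + √3*5)/5 = ⅖ + (5 + 5*√3)/5 = ⅖ + (1 + √3) = 7/5 + √3 ≈ 3.1320)
((293 - 273)/(-123 - 269))*G = ((293 - 273)/(-123 - 269))*(7/5 + √3) = (20/(-392))*(7/5 + √3) = (20*(-1/392))*(7/5 + √3) = -5*(7/5 + √3)/98 = -1/14 - 5*√3/98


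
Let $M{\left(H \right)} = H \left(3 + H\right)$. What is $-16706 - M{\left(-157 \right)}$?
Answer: $-40884$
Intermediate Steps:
$-16706 - M{\left(-157 \right)} = -16706 - - 157 \left(3 - 157\right) = -16706 - \left(-157\right) \left(-154\right) = -16706 - 24178 = -40884$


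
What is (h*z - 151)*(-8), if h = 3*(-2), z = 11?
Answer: 1736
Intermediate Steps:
h = -6
(h*z - 151)*(-8) = (-6*11 - 151)*(-8) = (-66 - 151)*(-8) = -217*(-8) = 1736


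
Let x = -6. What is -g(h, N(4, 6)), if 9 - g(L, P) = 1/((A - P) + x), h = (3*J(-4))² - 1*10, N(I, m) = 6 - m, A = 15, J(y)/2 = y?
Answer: -80/9 ≈ -8.8889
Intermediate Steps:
J(y) = 2*y
h = 566 (h = (3*(2*(-4)))² - 1*10 = (3*(-8))² - 10 = (-24)² - 10 = 576 - 10 = 566)
g(L, P) = 9 - 1/(9 - P) (g(L, P) = 9 - 1/((15 - P) - 6) = 9 - 1/(9 - P))
-g(h, N(4, 6)) = -(-80 + 9*(6 - 1*6))/(-9 + (6 - 1*6)) = -(-80 + 9*(6 - 6))/(-9 + (6 - 6)) = -(-80 + 9*0)/(-9 + 0) = -(-80 + 0)/(-9) = -(-1)*(-80)/9 = -1*80/9 = -80/9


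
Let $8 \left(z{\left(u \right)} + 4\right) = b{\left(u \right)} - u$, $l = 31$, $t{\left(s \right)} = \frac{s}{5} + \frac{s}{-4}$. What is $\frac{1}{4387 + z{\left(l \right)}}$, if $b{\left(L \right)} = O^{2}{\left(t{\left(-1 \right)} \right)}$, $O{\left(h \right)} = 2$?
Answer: $\frac{8}{35037} \approx 0.00022833$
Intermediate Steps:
$t{\left(s \right)} = - \frac{s}{20}$ ($t{\left(s \right)} = s \frac{1}{5} + s \left(- \frac{1}{4}\right) = \frac{s}{5} - \frac{s}{4} = - \frac{s}{20}$)
$b{\left(L \right)} = 4$ ($b{\left(L \right)} = 2^{2} = 4$)
$z{\left(u \right)} = - \frac{7}{2} - \frac{u}{8}$ ($z{\left(u \right)} = -4 + \frac{4 - u}{8} = -4 - \left(- \frac{1}{2} + \frac{u}{8}\right) = - \frac{7}{2} - \frac{u}{8}$)
$\frac{1}{4387 + z{\left(l \right)}} = \frac{1}{4387 - \frac{59}{8}} = \frac{1}{\frac{35037}{8}} = \frac{8}{35037}$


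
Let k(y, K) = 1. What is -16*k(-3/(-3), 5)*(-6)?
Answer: 96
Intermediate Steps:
-16*k(-3/(-3), 5)*(-6) = -16*1*(-6) = -16*(-6) = 96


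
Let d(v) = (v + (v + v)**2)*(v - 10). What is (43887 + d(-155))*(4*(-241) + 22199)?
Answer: -335237751930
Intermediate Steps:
d(v) = (-10 + v)*(v + 4*v**2) (d(v) = (v + (2*v)**2)*(-10 + v) = (v + 4*v**2)*(-10 + v) = (-10 + v)*(v + 4*v**2))
(43887 + d(-155))*(4*(-241) + 22199) = (43887 - 155*(-10 - 39*(-155) + 4*(-155)**2))*(4*(-241) + 22199) = (43887 - 155*(-10 + 6045 + 4*24025))*(-964 + 22199) = (43887 - 155*(-10 + 6045 + 96100))*21235 = (43887 - 155*102135)*21235 = (43887 - 15830925)*21235 = -15787038*21235 = -335237751930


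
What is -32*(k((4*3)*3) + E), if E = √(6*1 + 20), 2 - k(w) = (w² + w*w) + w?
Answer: 84032 - 32*√26 ≈ 83869.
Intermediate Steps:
k(w) = 2 - w - 2*w² (k(w) = 2 - ((w² + w*w) + w) = 2 - ((w² + w²) + w) = 2 - (2*w² + w) = 2 - (w + 2*w²) = 2 + (-w - 2*w²) = 2 - w - 2*w²)
E = √26 (E = √(6 + 20) = √26 ≈ 5.0990)
-32*(k((4*3)*3) + E) = -32*((2 - 4*3*3 - 2*((4*3)*3)²) + √26) = -32*((2 - 12*3 - 2*(12*3)²) + √26) = -32*((2 - 1*36 - 2*36²) + √26) = -32*((2 - 36 - 2*1296) + √26) = -32*((2 - 36 - 2592) + √26) = -32*(-2626 + √26) = 84032 - 32*√26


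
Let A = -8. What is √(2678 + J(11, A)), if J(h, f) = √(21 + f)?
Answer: √(2678 + √13) ≈ 51.784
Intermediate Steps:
√(2678 + J(11, A)) = √(2678 + √(21 - 8)) = √(2678 + √13)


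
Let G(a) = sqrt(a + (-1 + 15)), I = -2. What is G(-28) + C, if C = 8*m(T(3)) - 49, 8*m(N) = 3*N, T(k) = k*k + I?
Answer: -28 + I*sqrt(14) ≈ -28.0 + 3.7417*I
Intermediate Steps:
T(k) = -2 + k**2 (T(k) = k*k - 2 = k**2 - 2 = -2 + k**2)
m(N) = 3*N/8 (m(N) = (3*N)/8 = 3*N/8)
C = -28 (C = 8*(3*(-2 + 3**2)/8) - 49 = 8*(3*(-2 + 9)/8) - 49 = 8*((3/8)*7) - 49 = 8*(21/8) - 49 = 21 - 49 = -28)
G(a) = sqrt(14 + a) (G(a) = sqrt(a + 14) = sqrt(14 + a))
G(-28) + C = sqrt(14 - 28) - 28 = sqrt(-14) - 28 = I*sqrt(14) - 28 = -28 + I*sqrt(14)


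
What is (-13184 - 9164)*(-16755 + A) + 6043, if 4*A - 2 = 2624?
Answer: 359775321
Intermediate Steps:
A = 1313/2 (A = 1/2 + (1/4)*2624 = 1/2 + 656 = 1313/2 ≈ 656.50)
(-13184 - 9164)*(-16755 + A) + 6043 = (-13184 - 9164)*(-16755 + 1313/2) + 6043 = -22348*(-32197/2) + 6043 = 359769278 + 6043 = 359775321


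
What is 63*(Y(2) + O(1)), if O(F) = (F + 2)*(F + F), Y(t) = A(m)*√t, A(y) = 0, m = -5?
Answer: 378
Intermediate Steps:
Y(t) = 0 (Y(t) = 0*√t = 0)
O(F) = 2*F*(2 + F) (O(F) = (2 + F)*(2*F) = 2*F*(2 + F))
63*(Y(2) + O(1)) = 63*(0 + 2*1*(2 + 1)) = 63*(0 + 2*1*3) = 63*(0 + 6) = 63*6 = 378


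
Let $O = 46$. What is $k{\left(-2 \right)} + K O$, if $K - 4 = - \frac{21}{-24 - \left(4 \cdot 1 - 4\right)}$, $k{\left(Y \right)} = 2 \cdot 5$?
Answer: $\frac{937}{4} \approx 234.25$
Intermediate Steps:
$k{\left(Y \right)} = 10$
$K = \frac{39}{8}$ ($K = 4 - \frac{21}{-24 - \left(4 \cdot 1 - 4\right)} = 4 - \frac{21}{-24 - \left(4 - 4\right)} = 4 - \frac{21}{-24 - 0} = 4 - \frac{21}{-24 + 0} = 4 - \frac{21}{-24} = 4 - - \frac{7}{8} = 4 + \frac{7}{8} = \frac{39}{8} \approx 4.875$)
$k{\left(-2 \right)} + K O = 10 + \frac{39}{8} \cdot 46 = 10 + \frac{897}{4} = \frac{937}{4}$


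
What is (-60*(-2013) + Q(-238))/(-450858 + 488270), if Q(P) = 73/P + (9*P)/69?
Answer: 660978109/204793288 ≈ 3.2275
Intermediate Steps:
Q(P) = 73/P + 3*P/23 (Q(P) = 73/P + (9*P)*(1/69) = 73/P + 3*P/23)
(-60*(-2013) + Q(-238))/(-450858 + 488270) = (-60*(-2013) + (73/(-238) + (3/23)*(-238)))/(-450858 + 488270) = (120780 + (73*(-1/238) - 714/23))/37412 = (120780 + (-73/238 - 714/23))*(1/37412) = (120780 - 171611/5474)*(1/37412) = (660978109/5474)*(1/37412) = 660978109/204793288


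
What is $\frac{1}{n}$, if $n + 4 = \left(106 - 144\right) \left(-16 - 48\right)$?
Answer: $\frac{1}{2428} \approx 0.00041186$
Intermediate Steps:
$n = 2428$ ($n = -4 + \left(106 - 144\right) \left(-16 - 48\right) = -4 - -2432 = -4 + 2432 = 2428$)
$\frac{1}{n} = \frac{1}{2428}$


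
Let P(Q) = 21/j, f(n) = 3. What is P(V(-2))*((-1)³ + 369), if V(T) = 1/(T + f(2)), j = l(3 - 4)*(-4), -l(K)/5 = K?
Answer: -1932/5 ≈ -386.40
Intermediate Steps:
l(K) = -5*K
j = -20 (j = -5*(3 - 4)*(-4) = -5*(-1)*(-4) = 5*(-4) = -20)
V(T) = 1/(3 + T) (V(T) = 1/(T + 3) = 1/(3 + T))
P(Q) = -21/20 (P(Q) = 21/(-20) = 21*(-1/20) = -21/20)
P(V(-2))*((-1)³ + 369) = -21*((-1)³ + 369)/20 = -21*(-1 + 369)/20 = -21/20*368 = -1932/5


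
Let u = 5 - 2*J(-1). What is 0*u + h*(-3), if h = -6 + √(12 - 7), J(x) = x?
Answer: 18 - 3*√5 ≈ 11.292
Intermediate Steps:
u = 7 (u = 5 - 2*(-1) = 5 + 2 = 7)
h = -6 + √5 ≈ -3.7639
0*u + h*(-3) = 0*7 + (-6 + √5)*(-3) = 0 + (18 - 3*√5) = 18 - 3*√5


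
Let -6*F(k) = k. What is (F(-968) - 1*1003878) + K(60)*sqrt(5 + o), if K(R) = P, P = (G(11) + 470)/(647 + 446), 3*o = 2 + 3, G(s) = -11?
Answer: -3011150/3 + 306*sqrt(15)/1093 ≈ -1.0037e+6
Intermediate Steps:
F(k) = -k/6
o = 5/3 (o = (2 + 3)/3 = (1/3)*5 = 5/3 ≈ 1.6667)
P = 459/1093 (P = (-11 + 470)/(647 + 446) = 459/1093 ≈ 0.41995)
K(R) = 459/1093
(F(-968) - 1*1003878) + K(60)*sqrt(5 + o) = (-1/6*(-968) - 1*1003878) + 459*sqrt(5 + 5/3)/1093 = (484/3 - 1003878) + 459*sqrt(20/3)/1093 = -3011150/3 + 459*(2*sqrt(15)/3)/1093 = -3011150/3 + 306*sqrt(15)/1093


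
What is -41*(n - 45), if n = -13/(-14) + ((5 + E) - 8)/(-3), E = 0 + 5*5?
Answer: 88519/42 ≈ 2107.6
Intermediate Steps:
E = 25 (E = 0 + 25 = 25)
n = -269/42 (n = -13/(-14) + ((5 + 25) - 8)/(-3) = -13*(-1/14) + (30 - 8)*(-⅓) = 13/14 + 22*(-⅓) = 13/14 - 22/3 = -269/42 ≈ -6.4048)
-41*(n - 45) = -41*(-269/42 - 45) = -41*(-2159/42) = 88519/42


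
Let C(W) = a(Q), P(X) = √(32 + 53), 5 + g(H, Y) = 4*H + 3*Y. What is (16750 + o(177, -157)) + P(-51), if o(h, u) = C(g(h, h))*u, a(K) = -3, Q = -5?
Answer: 17221 + √85 ≈ 17230.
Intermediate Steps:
g(H, Y) = -5 + 3*Y + 4*H (g(H, Y) = -5 + (4*H + 3*Y) = -5 + (3*Y + 4*H) = -5 + 3*Y + 4*H)
P(X) = √85
C(W) = -3
o(h, u) = -3*u
(16750 + o(177, -157)) + P(-51) = (16750 - 3*(-157)) + √85 = (16750 + 471) + √85 = 17221 + √85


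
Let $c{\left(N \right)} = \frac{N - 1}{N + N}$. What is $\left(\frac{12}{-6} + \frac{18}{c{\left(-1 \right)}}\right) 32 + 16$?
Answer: $528$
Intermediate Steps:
$c{\left(N \right)} = \frac{-1 + N}{2 N}$
$\left(\frac{12}{-6} + \frac{18}{c{\left(-1 \right)}}\right) 32 + 16 = \left(\frac{12}{-6} + \frac{18}{\frac{1}{2} \frac{1}{-1} \left(-1 - 1\right)}\right) 32 + 16 = \left(12 \left(- \frac{1}{6}\right) + \frac{18}{\frac{1}{2} \left(-1\right) \left(-2\right)}\right) 32 + 16 = \left(-2 + \frac{18}{1}\right) 32 + 16 = \left(-2 + 18 \cdot 1\right) 32 + 16 = \left(-2 + 18\right) 32 + 16 = 16 \cdot 32 + 16 = 512 + 16 = 528$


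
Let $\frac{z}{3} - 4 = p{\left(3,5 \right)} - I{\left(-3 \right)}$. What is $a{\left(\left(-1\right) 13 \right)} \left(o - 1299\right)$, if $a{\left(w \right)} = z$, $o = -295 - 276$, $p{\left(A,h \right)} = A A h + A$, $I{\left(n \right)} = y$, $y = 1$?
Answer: $-286110$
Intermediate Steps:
$I{\left(n \right)} = 1$
$p{\left(A,h \right)} = A + h A^{2}$ ($p{\left(A,h \right)} = A^{2} h + A = h A^{2} + A = A + h A^{2}$)
$o = -571$
$z = 153$ ($z = 12 + 3 \left(3 \left(1 + 3 \cdot 5\right) - 1\right) = 12 + 3 \left(3 \left(1 + 15\right) - 1\right) = 12 + 3 \left(3 \cdot 16 - 1\right) = 12 + 3 \left(48 - 1\right) = 12 + 3 \cdot 47 = 12 + 141 = 153$)
$a{\left(w \right)} = 153$
$a{\left(\left(-1\right) 13 \right)} \left(o - 1299\right) = 153 \left(-571 - 1299\right) = 153 \left(-1870\right) = -286110$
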